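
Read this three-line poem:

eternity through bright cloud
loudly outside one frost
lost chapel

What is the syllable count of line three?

Line three: lost (1), chapel (2) → 3

3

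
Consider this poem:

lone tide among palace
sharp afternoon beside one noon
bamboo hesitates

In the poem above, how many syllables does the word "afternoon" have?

3

"afternoon" has 3 syllables.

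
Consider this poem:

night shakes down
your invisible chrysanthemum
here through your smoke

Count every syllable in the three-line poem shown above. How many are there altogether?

Line 1: night(1) + shakes(1) + down(1) = 3
Line 2: your(1) + invisible(4) + chrysanthemum(4) = 9
Line 3: here(1) + through(1) + your(1) + smoke(1) = 4
Total: 3 + 9 + 4 = 16

16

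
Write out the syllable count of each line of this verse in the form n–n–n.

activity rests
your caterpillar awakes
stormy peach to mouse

Line 1: "activity rests": 4+1 = 5
Line 2: "your caterpillar awakes": 1+4+2 = 7
Line 3: "stormy peach to mouse": 2+1+1+1 = 5

5–7–5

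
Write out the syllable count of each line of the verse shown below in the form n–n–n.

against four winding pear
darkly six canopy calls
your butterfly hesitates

Line 1: "against four winding pear": 2+1+2+1 = 6
Line 2: "darkly six canopy calls": 2+1+3+1 = 7
Line 3: "your butterfly hesitates": 1+3+3 = 7

6–7–7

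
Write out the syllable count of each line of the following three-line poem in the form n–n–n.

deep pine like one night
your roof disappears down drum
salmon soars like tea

5–7–5

Line 1: deep (1), pine (1), like (1), one (1), night (1) → 5
Line 2: your (1), roof (1), disappears (3), down (1), drum (1) → 7
Line 3: salmon (2), soars (1), like (1), tea (1) → 5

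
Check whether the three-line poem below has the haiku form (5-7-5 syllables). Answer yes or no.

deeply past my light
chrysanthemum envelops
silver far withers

Yes

Line 1: deeply (2), past (1), my (1), light (1) → 5 ✓
Line 2: chrysanthemum (4), envelops (3) → 7 ✓
Line 3: silver (2), far (1), withers (2) → 5 ✓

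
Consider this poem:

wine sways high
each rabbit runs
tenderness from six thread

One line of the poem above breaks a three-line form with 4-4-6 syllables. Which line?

Line 1

Line 1: "wine sways high": 1+1+1 = 3 (expected 4)
Line 2: "each rabbit runs": 1+2+1 = 4 ✓
Line 3: "tenderness from six thread": 3+1+1+1 = 6 ✓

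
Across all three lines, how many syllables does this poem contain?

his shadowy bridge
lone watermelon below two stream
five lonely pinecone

19

Line 1: his (1), shadowy (3), bridge (1) → 5
Line 2: lone (1), watermelon (4), below (2), two (1), stream (1) → 9
Line 3: five (1), lonely (2), pinecone (2) → 5
Total: 5 + 9 + 5 = 19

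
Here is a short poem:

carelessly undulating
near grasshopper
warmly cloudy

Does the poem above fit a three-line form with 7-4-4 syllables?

Line 1: carelessly(3) + undulating(4) = 7 ✓
Line 2: near(1) + grasshopper(3) = 4 ✓
Line 3: warmly(2) + cloudy(2) = 4 ✓

Yes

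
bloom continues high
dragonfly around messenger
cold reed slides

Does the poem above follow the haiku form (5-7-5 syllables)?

No

Line 1: bloom(1) + continues(3) + high(1) = 5 ✓
Line 2: dragonfly(3) + around(2) + messenger(3) = 8 (expected 7)
Line 3: cold(1) + reed(1) + slides(1) = 3 (expected 5)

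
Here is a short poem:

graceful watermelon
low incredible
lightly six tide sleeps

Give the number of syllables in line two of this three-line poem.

5

Line two: low (1), incredible (4) → 5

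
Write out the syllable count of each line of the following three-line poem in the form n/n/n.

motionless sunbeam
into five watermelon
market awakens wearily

Line 1: motionless (3), sunbeam (2) → 5
Line 2: into (2), five (1), watermelon (4) → 7
Line 3: market (2), awakens (3), wearily (3) → 8

5/7/8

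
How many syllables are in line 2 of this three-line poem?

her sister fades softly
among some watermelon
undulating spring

Line 2: among(2) + some(1) + watermelon(4) = 7

7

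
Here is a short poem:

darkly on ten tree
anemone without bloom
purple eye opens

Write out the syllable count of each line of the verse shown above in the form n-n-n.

5-7-5

Line 1: "darkly on ten tree": 2+1+1+1 = 5
Line 2: "anemone without bloom": 4+2+1 = 7
Line 3: "purple eye opens": 2+1+2 = 5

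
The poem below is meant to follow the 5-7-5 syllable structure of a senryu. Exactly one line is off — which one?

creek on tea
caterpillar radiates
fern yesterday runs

Line 1: "creek on tea": 1+1+1 = 3 (expected 5)
Line 2: "caterpillar radiates": 4+3 = 7 ✓
Line 3: "fern yesterday runs": 1+3+1 = 5 ✓

Line 1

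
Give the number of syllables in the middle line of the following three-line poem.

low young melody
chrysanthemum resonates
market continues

The middle line: chrysanthemum(4) + resonates(3) = 7

7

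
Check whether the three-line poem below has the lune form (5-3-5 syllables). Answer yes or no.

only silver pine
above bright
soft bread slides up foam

Line 1: only (2), silver (2), pine (1) → 5 ✓
Line 2: above (2), bright (1) → 3 ✓
Line 3: soft (1), bread (1), slides (1), up (1), foam (1) → 5 ✓

Yes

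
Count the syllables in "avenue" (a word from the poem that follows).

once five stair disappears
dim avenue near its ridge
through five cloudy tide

3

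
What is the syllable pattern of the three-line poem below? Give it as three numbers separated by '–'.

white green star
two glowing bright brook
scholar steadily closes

3–5–7

Line 1: "white green star": 1+1+1 = 3
Line 2: "two glowing bright brook": 1+2+1+1 = 5
Line 3: "scholar steadily closes": 2+3+2 = 7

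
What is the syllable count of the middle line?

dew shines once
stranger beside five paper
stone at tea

7

The middle line: stranger (2), beside (2), five (1), paper (2) → 7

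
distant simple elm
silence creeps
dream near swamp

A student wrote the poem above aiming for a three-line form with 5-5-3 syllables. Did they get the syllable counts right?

No

Line 1: distant (2), simple (2), elm (1) → 5 ✓
Line 2: silence (2), creeps (1) → 3 (expected 5)
Line 3: dream (1), near (1), swamp (1) → 3 ✓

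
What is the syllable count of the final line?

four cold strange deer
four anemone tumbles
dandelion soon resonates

8

The final line: dandelion(4) + soon(1) + resonates(3) = 8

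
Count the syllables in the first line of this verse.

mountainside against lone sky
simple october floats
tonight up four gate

7

The first line: "mountainside against lone sky": 3+2+1+1 = 7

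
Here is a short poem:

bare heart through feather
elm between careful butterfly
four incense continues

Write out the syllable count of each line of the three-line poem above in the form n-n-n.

Line 1: bare (1), heart (1), through (1), feather (2) → 5
Line 2: elm (1), between (2), careful (2), butterfly (3) → 8
Line 3: four (1), incense (2), continues (3) → 6

5-8-6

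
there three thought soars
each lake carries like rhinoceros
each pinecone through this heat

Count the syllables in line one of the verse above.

Line one: there(1) + three(1) + thought(1) + soars(1) = 4

4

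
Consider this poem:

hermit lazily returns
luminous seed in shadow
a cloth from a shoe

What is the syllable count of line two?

Line two: luminous (3), seed (1), in (1), shadow (2) → 7

7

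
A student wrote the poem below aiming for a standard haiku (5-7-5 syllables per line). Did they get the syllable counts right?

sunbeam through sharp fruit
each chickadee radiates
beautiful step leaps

Yes

Line 1: sunbeam (2), through (1), sharp (1), fruit (1) → 5 ✓
Line 2: each (1), chickadee (3), radiates (3) → 7 ✓
Line 3: beautiful (3), step (1), leaps (1) → 5 ✓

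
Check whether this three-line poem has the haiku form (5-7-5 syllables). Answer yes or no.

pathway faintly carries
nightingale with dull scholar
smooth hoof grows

Line 1: "pathway faintly carries": 2+2+2 = 6 (expected 5)
Line 2: "nightingale with dull scholar": 3+1+1+2 = 7 ✓
Line 3: "smooth hoof grows": 1+1+1 = 3 (expected 5)

No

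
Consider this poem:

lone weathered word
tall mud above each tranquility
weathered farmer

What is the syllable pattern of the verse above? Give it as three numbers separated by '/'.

Line 1: "lone weathered word": 1+2+1 = 4
Line 2: "tall mud above each tranquility": 1+1+2+1+4 = 9
Line 3: "weathered farmer": 2+2 = 4

4/9/4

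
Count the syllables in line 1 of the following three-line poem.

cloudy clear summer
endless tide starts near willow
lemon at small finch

5

Line 1: cloudy(2) + clear(1) + summer(2) = 5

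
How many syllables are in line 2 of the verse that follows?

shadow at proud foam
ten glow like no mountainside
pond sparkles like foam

7

Line 2: ten(1) + glow(1) + like(1) + no(1) + mountainside(3) = 7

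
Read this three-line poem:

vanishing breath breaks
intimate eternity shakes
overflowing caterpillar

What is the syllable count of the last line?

The last line: "overflowing caterpillar": 4+4 = 8

8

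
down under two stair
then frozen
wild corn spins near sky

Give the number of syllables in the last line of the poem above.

The last line: "wild corn spins near sky": 1+1+1+1+1 = 5

5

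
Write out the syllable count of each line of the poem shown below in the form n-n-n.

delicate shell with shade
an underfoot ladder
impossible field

6-6-5

Line 1: delicate(3) + shell(1) + with(1) + shade(1) = 6
Line 2: an(1) + underfoot(3) + ladder(2) = 6
Line 3: impossible(4) + field(1) = 5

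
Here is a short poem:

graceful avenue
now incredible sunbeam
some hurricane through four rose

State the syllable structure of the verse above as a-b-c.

Line 1: "graceful avenue": 2+3 = 5
Line 2: "now incredible sunbeam": 1+4+2 = 7
Line 3: "some hurricane through four rose": 1+3+1+1+1 = 7

5-7-7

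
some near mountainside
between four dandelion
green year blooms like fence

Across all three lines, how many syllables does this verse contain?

17

Line 1: "some near mountainside": 1+1+3 = 5
Line 2: "between four dandelion": 2+1+4 = 7
Line 3: "green year blooms like fence": 1+1+1+1+1 = 5
Total: 5 + 7 + 5 = 17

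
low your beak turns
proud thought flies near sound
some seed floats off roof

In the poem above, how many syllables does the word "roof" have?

1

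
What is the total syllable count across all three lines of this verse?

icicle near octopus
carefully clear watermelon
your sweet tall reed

19

Line 1: "icicle near octopus": 3+1+3 = 7
Line 2: "carefully clear watermelon": 3+1+4 = 8
Line 3: "your sweet tall reed": 1+1+1+1 = 4
Total: 7 + 8 + 4 = 19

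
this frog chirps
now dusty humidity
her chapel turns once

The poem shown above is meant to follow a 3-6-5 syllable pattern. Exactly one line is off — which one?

The second line

Line 1: "this frog chirps": 1+1+1 = 3 ✓
Line 2: "now dusty humidity": 1+2+4 = 7 (expected 6)
Line 3: "her chapel turns once": 1+2+1+1 = 5 ✓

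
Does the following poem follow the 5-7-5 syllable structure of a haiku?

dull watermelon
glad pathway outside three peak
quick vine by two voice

Line 1: dull(1) + watermelon(4) = 5 ✓
Line 2: glad(1) + pathway(2) + outside(2) + three(1) + peak(1) = 7 ✓
Line 3: quick(1) + vine(1) + by(1) + two(1) + voice(1) = 5 ✓

Yes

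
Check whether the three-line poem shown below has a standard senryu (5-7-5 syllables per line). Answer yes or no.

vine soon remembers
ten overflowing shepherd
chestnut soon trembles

Line 1: "vine soon remembers": 1+1+3 = 5 ✓
Line 2: "ten overflowing shepherd": 1+4+2 = 7 ✓
Line 3: "chestnut soon trembles": 2+1+2 = 5 ✓

Yes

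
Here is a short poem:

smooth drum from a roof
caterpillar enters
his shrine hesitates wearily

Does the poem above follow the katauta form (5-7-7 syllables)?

Line 1: "smooth drum from a roof": 1+1+1+1+1 = 5 ✓
Line 2: "caterpillar enters": 4+2 = 6 (expected 7)
Line 3: "his shrine hesitates wearily": 1+1+3+3 = 8 (expected 7)

No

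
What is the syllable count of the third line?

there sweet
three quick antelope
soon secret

3

The third line: "soon secret": 1+2 = 3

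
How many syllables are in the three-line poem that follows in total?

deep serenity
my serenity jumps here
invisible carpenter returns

Line 1: deep (1), serenity (4) → 5
Line 2: my (1), serenity (4), jumps (1), here (1) → 7
Line 3: invisible (4), carpenter (3), returns (2) → 9
Total: 5 + 7 + 9 = 21

21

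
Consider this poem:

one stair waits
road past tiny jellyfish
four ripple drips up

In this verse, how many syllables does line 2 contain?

Line 2: road (1), past (1), tiny (2), jellyfish (3) → 7

7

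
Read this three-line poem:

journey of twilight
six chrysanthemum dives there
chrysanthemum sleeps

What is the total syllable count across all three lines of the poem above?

Line 1: journey (2), of (1), twilight (2) → 5
Line 2: six (1), chrysanthemum (4), dives (1), there (1) → 7
Line 3: chrysanthemum (4), sleeps (1) → 5
Total: 5 + 7 + 5 = 17

17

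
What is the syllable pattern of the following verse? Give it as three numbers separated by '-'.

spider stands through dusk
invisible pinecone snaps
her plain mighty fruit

Line 1: spider(2) + stands(1) + through(1) + dusk(1) = 5
Line 2: invisible(4) + pinecone(2) + snaps(1) = 7
Line 3: her(1) + plain(1) + mighty(2) + fruit(1) = 5

5-7-5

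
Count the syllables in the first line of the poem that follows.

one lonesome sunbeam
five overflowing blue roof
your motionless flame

5

The first line: one(1) + lonesome(2) + sunbeam(2) = 5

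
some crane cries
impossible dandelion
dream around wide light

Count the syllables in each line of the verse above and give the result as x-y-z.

Line 1: some (1), crane (1), cries (1) → 3
Line 2: impossible (4), dandelion (4) → 8
Line 3: dream (1), around (2), wide (1), light (1) → 5

3-8-5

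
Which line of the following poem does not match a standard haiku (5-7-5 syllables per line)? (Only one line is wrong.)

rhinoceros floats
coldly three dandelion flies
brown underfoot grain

Line 1: "rhinoceros floats": 4+1 = 5 ✓
Line 2: "coldly three dandelion flies": 2+1+4+1 = 8 (expected 7)
Line 3: "brown underfoot grain": 1+3+1 = 5 ✓

Line 2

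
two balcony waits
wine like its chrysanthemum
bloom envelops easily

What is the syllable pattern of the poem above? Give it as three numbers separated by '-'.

Line 1: "two balcony waits": 1+3+1 = 5
Line 2: "wine like its chrysanthemum": 1+1+1+4 = 7
Line 3: "bloom envelops easily": 1+3+3 = 7

5-7-7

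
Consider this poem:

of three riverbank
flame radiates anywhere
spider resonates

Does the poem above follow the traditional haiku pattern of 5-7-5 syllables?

Yes

Line 1: of (1), three (1), riverbank (3) → 5 ✓
Line 2: flame (1), radiates (3), anywhere (3) → 7 ✓
Line 3: spider (2), resonates (3) → 5 ✓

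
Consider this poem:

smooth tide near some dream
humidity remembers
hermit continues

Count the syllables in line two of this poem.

7

Line two: "humidity remembers": 4+3 = 7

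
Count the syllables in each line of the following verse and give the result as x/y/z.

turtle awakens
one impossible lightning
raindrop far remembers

5/7/6

Line 1: turtle(2) + awakens(3) = 5
Line 2: one(1) + impossible(4) + lightning(2) = 7
Line 3: raindrop(2) + far(1) + remembers(3) = 6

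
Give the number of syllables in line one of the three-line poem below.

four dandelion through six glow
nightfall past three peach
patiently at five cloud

Line one: four(1) + dandelion(4) + through(1) + six(1) + glow(1) = 8

8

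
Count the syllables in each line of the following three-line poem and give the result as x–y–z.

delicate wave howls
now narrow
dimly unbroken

5–3–5

Line 1: delicate (3), wave (1), howls (1) → 5
Line 2: now (1), narrow (2) → 3
Line 3: dimly (2), unbroken (3) → 5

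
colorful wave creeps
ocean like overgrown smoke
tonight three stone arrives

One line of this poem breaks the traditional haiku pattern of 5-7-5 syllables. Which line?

The third line

Line 1: colorful (3), wave (1), creeps (1) → 5 ✓
Line 2: ocean (2), like (1), overgrown (3), smoke (1) → 7 ✓
Line 3: tonight (2), three (1), stone (1), arrives (2) → 6 (expected 5)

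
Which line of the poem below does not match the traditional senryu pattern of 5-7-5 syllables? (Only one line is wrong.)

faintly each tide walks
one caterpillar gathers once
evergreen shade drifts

Line 1: "faintly each tide walks": 2+1+1+1 = 5 ✓
Line 2: "one caterpillar gathers once": 1+4+2+1 = 8 (expected 7)
Line 3: "evergreen shade drifts": 3+1+1 = 5 ✓

The second line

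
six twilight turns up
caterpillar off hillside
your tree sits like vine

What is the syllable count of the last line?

The last line: your (1), tree (1), sits (1), like (1), vine (1) → 5

5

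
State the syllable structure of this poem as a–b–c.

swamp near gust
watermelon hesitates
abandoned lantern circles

Line 1: swamp(1) + near(1) + gust(1) = 3
Line 2: watermelon(4) + hesitates(3) = 7
Line 3: abandoned(3) + lantern(2) + circles(2) = 7

3–7–7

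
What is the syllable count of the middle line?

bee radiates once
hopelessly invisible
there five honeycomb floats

The middle line: "hopelessly invisible": 3+4 = 7

7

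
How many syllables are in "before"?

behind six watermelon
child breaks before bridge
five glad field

2

"before" has 2 syllables.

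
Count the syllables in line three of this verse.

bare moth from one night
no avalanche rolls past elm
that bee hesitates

5

Line three: "that bee hesitates": 1+1+3 = 5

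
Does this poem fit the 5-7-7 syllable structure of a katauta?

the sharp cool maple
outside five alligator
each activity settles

Line 1: "the sharp cool maple": 1+1+1+2 = 5 ✓
Line 2: "outside five alligator": 2+1+4 = 7 ✓
Line 3: "each activity settles": 1+4+2 = 7 ✓

Yes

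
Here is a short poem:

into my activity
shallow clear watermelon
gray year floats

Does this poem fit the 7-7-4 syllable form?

No

Line 1: into(2) + my(1) + activity(4) = 7 ✓
Line 2: shallow(2) + clear(1) + watermelon(4) = 7 ✓
Line 3: gray(1) + year(1) + floats(1) = 3 (expected 4)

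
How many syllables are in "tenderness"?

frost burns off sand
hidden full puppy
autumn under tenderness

3

"tenderness" has 3 syllables.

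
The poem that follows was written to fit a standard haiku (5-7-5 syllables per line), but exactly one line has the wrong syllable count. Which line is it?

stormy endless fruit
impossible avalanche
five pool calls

The third line

Line 1: stormy (2), endless (2), fruit (1) → 5 ✓
Line 2: impossible (4), avalanche (3) → 7 ✓
Line 3: five (1), pool (1), calls (1) → 3 (expected 5)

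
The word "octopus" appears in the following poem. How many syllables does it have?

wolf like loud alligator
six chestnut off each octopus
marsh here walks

"octopus" has 3 syllables.

3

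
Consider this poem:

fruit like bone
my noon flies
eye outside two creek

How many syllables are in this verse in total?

11

Line 1: fruit(1) + like(1) + bone(1) = 3
Line 2: my(1) + noon(1) + flies(1) = 3
Line 3: eye(1) + outside(2) + two(1) + creek(1) = 5
Total: 3 + 3 + 5 = 11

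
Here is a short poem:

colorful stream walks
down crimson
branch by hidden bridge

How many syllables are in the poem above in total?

Line 1: colorful(3) + stream(1) + walks(1) = 5
Line 2: down(1) + crimson(2) = 3
Line 3: branch(1) + by(1) + hidden(2) + bridge(1) = 5
Total: 5 + 3 + 5 = 13

13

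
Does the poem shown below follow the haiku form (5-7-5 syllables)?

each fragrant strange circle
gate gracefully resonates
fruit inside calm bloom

Line 1: each(1) + fragrant(2) + strange(1) + circle(2) = 6 (expected 5)
Line 2: gate(1) + gracefully(3) + resonates(3) = 7 ✓
Line 3: fruit(1) + inside(2) + calm(1) + bloom(1) = 5 ✓

No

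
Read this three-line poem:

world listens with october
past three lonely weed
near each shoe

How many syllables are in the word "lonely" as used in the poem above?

2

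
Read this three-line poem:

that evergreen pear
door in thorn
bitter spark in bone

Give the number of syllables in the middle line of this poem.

The middle line: door(1) + in(1) + thorn(1) = 3

3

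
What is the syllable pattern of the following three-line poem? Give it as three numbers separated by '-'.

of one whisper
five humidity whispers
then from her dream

Line 1: of (1), one (1), whisper (2) → 4
Line 2: five (1), humidity (4), whispers (2) → 7
Line 3: then (1), from (1), her (1), dream (1) → 4

4-7-4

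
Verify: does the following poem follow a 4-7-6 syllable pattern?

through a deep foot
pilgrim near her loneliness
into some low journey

Line 1: through (1), a (1), deep (1), foot (1) → 4 ✓
Line 2: pilgrim (2), near (1), her (1), loneliness (3) → 7 ✓
Line 3: into (2), some (1), low (1), journey (2) → 6 ✓

Yes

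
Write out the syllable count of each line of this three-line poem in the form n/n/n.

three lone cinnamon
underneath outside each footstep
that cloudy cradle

5/8/5

Line 1: three(1) + lone(1) + cinnamon(3) = 5
Line 2: underneath(3) + outside(2) + each(1) + footstep(2) = 8
Line 3: that(1) + cloudy(2) + cradle(2) = 5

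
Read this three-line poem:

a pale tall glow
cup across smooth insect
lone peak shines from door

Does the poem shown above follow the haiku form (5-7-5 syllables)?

Line 1: a(1) + pale(1) + tall(1) + glow(1) = 4 (expected 5)
Line 2: cup(1) + across(2) + smooth(1) + insect(2) = 6 (expected 7)
Line 3: lone(1) + peak(1) + shines(1) + from(1) + door(1) = 5 ✓

No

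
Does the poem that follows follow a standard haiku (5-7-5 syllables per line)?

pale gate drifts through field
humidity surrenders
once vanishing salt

Line 1: pale (1), gate (1), drifts (1), through (1), field (1) → 5 ✓
Line 2: humidity (4), surrenders (3) → 7 ✓
Line 3: once (1), vanishing (3), salt (1) → 5 ✓

Yes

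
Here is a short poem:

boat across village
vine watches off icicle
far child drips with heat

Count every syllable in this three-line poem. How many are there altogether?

Line 1: "boat across village": 1+2+2 = 5
Line 2: "vine watches off icicle": 1+2+1+3 = 7
Line 3: "far child drips with heat": 1+1+1+1+1 = 5
Total: 5 + 7 + 5 = 17

17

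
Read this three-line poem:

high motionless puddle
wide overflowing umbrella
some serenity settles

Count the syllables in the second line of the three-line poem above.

8

The second line: wide(1) + overflowing(4) + umbrella(3) = 8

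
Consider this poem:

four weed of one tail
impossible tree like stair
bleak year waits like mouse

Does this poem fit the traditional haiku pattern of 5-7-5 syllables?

Line 1: four (1), weed (1), of (1), one (1), tail (1) → 5 ✓
Line 2: impossible (4), tree (1), like (1), stair (1) → 7 ✓
Line 3: bleak (1), year (1), waits (1), like (1), mouse (1) → 5 ✓

Yes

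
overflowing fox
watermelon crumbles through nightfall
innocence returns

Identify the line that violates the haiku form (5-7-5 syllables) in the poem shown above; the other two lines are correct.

Line 2

Line 1: overflowing(4) + fox(1) = 5 ✓
Line 2: watermelon(4) + crumbles(2) + through(1) + nightfall(2) = 9 (expected 7)
Line 3: innocence(3) + returns(2) = 5 ✓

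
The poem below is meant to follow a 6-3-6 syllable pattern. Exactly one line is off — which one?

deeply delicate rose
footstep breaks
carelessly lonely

Line 3

Line 1: deeply(2) + delicate(3) + rose(1) = 6 ✓
Line 2: footstep(2) + breaks(1) = 3 ✓
Line 3: carelessly(3) + lonely(2) = 5 (expected 6)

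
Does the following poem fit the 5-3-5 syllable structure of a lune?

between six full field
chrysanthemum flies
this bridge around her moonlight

No

Line 1: between (2), six (1), full (1), field (1) → 5 ✓
Line 2: chrysanthemum (4), flies (1) → 5 (expected 3)
Line 3: this (1), bridge (1), around (2), her (1), moonlight (2) → 7 (expected 5)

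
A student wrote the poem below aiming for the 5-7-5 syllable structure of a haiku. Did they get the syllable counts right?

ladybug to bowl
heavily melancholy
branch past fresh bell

Line 1: ladybug (3), to (1), bowl (1) → 5 ✓
Line 2: heavily (3), melancholy (4) → 7 ✓
Line 3: branch (1), past (1), fresh (1), bell (1) → 4 (expected 5)

No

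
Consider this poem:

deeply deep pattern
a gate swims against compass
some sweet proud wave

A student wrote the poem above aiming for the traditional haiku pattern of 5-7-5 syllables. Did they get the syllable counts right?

Line 1: "deeply deep pattern": 2+1+2 = 5 ✓
Line 2: "a gate swims against compass": 1+1+1+2+2 = 7 ✓
Line 3: "some sweet proud wave": 1+1+1+1 = 4 (expected 5)

No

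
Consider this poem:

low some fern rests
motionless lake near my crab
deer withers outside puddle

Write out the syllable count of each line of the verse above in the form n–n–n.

Line 1: "low some fern rests": 1+1+1+1 = 4
Line 2: "motionless lake near my crab": 3+1+1+1+1 = 7
Line 3: "deer withers outside puddle": 1+2+2+2 = 7

4–7–7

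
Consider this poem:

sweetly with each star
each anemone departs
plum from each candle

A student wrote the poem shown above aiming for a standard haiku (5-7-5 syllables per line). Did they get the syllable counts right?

Line 1: sweetly (2), with (1), each (1), star (1) → 5 ✓
Line 2: each (1), anemone (4), departs (2) → 7 ✓
Line 3: plum (1), from (1), each (1), candle (2) → 5 ✓

Yes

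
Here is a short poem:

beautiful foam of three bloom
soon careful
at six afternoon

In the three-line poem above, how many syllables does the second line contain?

3

The second line: soon(1) + careful(2) = 3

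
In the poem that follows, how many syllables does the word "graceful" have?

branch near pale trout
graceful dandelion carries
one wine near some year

2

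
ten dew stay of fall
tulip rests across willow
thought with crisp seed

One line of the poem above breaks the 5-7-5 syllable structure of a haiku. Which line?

Line 1: ten(1) + dew(1) + stay(1) + of(1) + fall(1) = 5 ✓
Line 2: tulip(2) + rests(1) + across(2) + willow(2) = 7 ✓
Line 3: thought(1) + with(1) + crisp(1) + seed(1) = 4 (expected 5)

The third line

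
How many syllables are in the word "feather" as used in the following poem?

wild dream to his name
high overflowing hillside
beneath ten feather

"feather" has 2 syllables.

2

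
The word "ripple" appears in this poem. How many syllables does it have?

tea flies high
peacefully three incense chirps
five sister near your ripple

"ripple" has 2 syllables.

2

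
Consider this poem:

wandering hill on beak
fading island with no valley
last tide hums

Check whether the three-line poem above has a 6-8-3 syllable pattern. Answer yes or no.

Line 1: wandering (3), hill (1), on (1), beak (1) → 6 ✓
Line 2: fading (2), island (2), with (1), no (1), valley (2) → 8 ✓
Line 3: last (1), tide (1), hums (1) → 3 ✓

Yes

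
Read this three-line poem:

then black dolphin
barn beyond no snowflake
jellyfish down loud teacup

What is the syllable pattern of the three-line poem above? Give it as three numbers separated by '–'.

4–6–7

Line 1: then (1), black (1), dolphin (2) → 4
Line 2: barn (1), beyond (2), no (1), snowflake (2) → 6
Line 3: jellyfish (3), down (1), loud (1), teacup (2) → 7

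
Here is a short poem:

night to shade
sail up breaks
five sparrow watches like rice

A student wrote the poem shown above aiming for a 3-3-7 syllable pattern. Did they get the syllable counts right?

Yes

Line 1: night(1) + to(1) + shade(1) = 3 ✓
Line 2: sail(1) + up(1) + breaks(1) = 3 ✓
Line 3: five(1) + sparrow(2) + watches(2) + like(1) + rice(1) = 7 ✓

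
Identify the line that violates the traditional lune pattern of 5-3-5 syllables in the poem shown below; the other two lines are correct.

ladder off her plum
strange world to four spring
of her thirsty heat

Line 2

Line 1: ladder(2) + off(1) + her(1) + plum(1) = 5 ✓
Line 2: strange(1) + world(1) + to(1) + four(1) + spring(1) = 5 (expected 3)
Line 3: of(1) + her(1) + thirsty(2) + heat(1) = 5 ✓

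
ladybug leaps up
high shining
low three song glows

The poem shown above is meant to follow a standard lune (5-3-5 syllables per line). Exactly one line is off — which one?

Line 1: "ladybug leaps up": 3+1+1 = 5 ✓
Line 2: "high shining": 1+2 = 3 ✓
Line 3: "low three song glows": 1+1+1+1 = 4 (expected 5)

The third line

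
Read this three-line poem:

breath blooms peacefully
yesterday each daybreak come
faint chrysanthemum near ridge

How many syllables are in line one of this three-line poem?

Line one: "breath blooms peacefully": 1+1+3 = 5

5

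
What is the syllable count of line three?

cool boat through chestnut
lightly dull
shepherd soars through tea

5

Line three: "shepherd soars through tea": 2+1+1+1 = 5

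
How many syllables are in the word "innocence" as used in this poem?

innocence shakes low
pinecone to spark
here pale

3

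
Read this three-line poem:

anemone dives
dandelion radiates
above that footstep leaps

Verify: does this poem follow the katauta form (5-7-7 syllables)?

Line 1: anemone (4), dives (1) → 5 ✓
Line 2: dandelion (4), radiates (3) → 7 ✓
Line 3: above (2), that (1), footstep (2), leaps (1) → 6 (expected 7)

No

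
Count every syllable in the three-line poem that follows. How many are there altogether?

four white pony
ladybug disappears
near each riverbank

Line 1: four (1), white (1), pony (2) → 4
Line 2: ladybug (3), disappears (3) → 6
Line 3: near (1), each (1), riverbank (3) → 5
Total: 4 + 6 + 5 = 15

15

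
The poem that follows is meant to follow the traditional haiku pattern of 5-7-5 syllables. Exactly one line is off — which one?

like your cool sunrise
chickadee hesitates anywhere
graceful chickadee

Line 2

Line 1: like(1) + your(1) + cool(1) + sunrise(2) = 5 ✓
Line 2: chickadee(3) + hesitates(3) + anywhere(3) = 9 (expected 7)
Line 3: graceful(2) + chickadee(3) = 5 ✓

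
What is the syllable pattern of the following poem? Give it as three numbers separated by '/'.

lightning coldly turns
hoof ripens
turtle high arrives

Line 1: lightning(2) + coldly(2) + turns(1) = 5
Line 2: hoof(1) + ripens(2) = 3
Line 3: turtle(2) + high(1) + arrives(2) = 5

5/3/5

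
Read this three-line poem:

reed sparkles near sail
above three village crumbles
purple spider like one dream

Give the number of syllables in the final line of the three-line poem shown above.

The final line: "purple spider like one dream": 2+2+1+1+1 = 7

7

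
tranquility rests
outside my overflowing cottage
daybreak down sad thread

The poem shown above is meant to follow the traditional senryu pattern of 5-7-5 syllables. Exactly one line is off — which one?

The second line

Line 1: "tranquility rests": 4+1 = 5 ✓
Line 2: "outside my overflowing cottage": 2+1+4+2 = 9 (expected 7)
Line 3: "daybreak down sad thread": 2+1+1+1 = 5 ✓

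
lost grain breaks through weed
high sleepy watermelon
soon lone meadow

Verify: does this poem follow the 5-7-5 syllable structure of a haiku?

No

Line 1: lost(1) + grain(1) + breaks(1) + through(1) + weed(1) = 5 ✓
Line 2: high(1) + sleepy(2) + watermelon(4) = 7 ✓
Line 3: soon(1) + lone(1) + meadow(2) = 4 (expected 5)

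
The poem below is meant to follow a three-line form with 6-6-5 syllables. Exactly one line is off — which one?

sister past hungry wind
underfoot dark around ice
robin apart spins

The second line

Line 1: sister (2), past (1), hungry (2), wind (1) → 6 ✓
Line 2: underfoot (3), dark (1), around (2), ice (1) → 7 (expected 6)
Line 3: robin (2), apart (2), spins (1) → 5 ✓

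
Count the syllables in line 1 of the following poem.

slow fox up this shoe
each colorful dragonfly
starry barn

Line 1: slow(1) + fox(1) + up(1) + this(1) + shoe(1) = 5

5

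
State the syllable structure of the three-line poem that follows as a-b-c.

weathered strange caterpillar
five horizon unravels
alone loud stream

Line 1: "weathered strange caterpillar": 2+1+4 = 7
Line 2: "five horizon unravels": 1+3+3 = 7
Line 3: "alone loud stream": 2+1+1 = 4

7-7-4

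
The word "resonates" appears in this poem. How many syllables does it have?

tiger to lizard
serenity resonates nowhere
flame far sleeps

3

"resonates" has 3 syllables.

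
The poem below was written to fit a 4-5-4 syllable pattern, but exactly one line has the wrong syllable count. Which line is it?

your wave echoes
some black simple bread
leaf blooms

Line 1: your(1) + wave(1) + echoes(2) = 4 ✓
Line 2: some(1) + black(1) + simple(2) + bread(1) = 5 ✓
Line 3: leaf(1) + blooms(1) = 2 (expected 4)

Line 3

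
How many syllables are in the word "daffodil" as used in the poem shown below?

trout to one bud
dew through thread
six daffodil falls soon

3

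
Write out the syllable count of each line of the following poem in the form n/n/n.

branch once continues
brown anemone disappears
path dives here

5/8/3

Line 1: branch(1) + once(1) + continues(3) = 5
Line 2: brown(1) + anemone(4) + disappears(3) = 8
Line 3: path(1) + dives(1) + here(1) = 3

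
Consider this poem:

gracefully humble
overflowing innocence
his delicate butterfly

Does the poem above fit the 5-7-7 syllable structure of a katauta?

Line 1: gracefully(3) + humble(2) = 5 ✓
Line 2: overflowing(4) + innocence(3) = 7 ✓
Line 3: his(1) + delicate(3) + butterfly(3) = 7 ✓

Yes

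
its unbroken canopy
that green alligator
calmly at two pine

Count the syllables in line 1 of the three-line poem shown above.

7

Line 1: "its unbroken canopy": 1+3+3 = 7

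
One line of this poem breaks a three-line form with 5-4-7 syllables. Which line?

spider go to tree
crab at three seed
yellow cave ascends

Line 1: spider (2), go (1), to (1), tree (1) → 5 ✓
Line 2: crab (1), at (1), three (1), seed (1) → 4 ✓
Line 3: yellow (2), cave (1), ascends (2) → 5 (expected 7)

Line 3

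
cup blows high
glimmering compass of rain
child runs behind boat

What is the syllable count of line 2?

7

Line 2: "glimmering compass of rain": 3+2+1+1 = 7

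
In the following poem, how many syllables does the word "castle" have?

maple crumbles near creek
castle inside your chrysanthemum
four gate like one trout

2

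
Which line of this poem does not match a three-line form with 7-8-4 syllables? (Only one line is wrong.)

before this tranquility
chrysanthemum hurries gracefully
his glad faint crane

Line 1: before (2), this (1), tranquility (4) → 7 ✓
Line 2: chrysanthemum (4), hurries (2), gracefully (3) → 9 (expected 8)
Line 3: his (1), glad (1), faint (1), crane (1) → 4 ✓

Line 2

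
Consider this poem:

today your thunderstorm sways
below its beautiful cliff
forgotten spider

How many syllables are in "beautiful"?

3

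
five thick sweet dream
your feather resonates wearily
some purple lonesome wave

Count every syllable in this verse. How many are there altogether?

19

Line 1: five (1), thick (1), sweet (1), dream (1) → 4
Line 2: your (1), feather (2), resonates (3), wearily (3) → 9
Line 3: some (1), purple (2), lonesome (2), wave (1) → 6
Total: 4 + 9 + 6 = 19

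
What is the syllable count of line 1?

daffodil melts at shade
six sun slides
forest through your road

Line 1: daffodil(3) + melts(1) + at(1) + shade(1) = 6

6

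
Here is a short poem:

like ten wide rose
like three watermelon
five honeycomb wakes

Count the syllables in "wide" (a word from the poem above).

1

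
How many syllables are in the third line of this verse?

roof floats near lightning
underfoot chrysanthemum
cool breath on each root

The third line: cool (1), breath (1), on (1), each (1), root (1) → 5

5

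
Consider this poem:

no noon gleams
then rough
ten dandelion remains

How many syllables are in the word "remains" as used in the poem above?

2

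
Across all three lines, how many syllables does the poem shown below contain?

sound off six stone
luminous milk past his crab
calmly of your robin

17

Line 1: sound (1), off (1), six (1), stone (1) → 4
Line 2: luminous (3), milk (1), past (1), his (1), crab (1) → 7
Line 3: calmly (2), of (1), your (1), robin (2) → 6
Total: 4 + 7 + 6 = 17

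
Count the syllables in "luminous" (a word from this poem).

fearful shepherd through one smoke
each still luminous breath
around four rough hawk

3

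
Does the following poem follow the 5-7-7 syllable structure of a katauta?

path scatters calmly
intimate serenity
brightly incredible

Line 1: "path scatters calmly": 1+2+2 = 5 ✓
Line 2: "intimate serenity": 3+4 = 7 ✓
Line 3: "brightly incredible": 2+4 = 6 (expected 7)

No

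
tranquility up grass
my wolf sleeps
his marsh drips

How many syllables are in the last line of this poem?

The last line: "his marsh drips": 1+1+1 = 3

3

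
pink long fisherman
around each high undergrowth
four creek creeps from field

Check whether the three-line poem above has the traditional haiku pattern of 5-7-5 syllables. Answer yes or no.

Line 1: pink(1) + long(1) + fisherman(3) = 5 ✓
Line 2: around(2) + each(1) + high(1) + undergrowth(3) = 7 ✓
Line 3: four(1) + creek(1) + creeps(1) + from(1) + field(1) = 5 ✓

Yes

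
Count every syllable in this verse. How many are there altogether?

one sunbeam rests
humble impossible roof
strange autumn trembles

Line 1: one(1) + sunbeam(2) + rests(1) = 4
Line 2: humble(2) + impossible(4) + roof(1) = 7
Line 3: strange(1) + autumn(2) + trembles(2) = 5
Total: 4 + 7 + 5 = 16

16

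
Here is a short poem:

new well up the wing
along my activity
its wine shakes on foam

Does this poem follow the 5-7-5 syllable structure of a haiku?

Line 1: new (1), well (1), up (1), the (1), wing (1) → 5 ✓
Line 2: along (2), my (1), activity (4) → 7 ✓
Line 3: its (1), wine (1), shakes (1), on (1), foam (1) → 5 ✓

Yes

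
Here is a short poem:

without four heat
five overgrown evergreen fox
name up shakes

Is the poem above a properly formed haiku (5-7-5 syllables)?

Line 1: without (2), four (1), heat (1) → 4 (expected 5)
Line 2: five (1), overgrown (3), evergreen (3), fox (1) → 8 (expected 7)
Line 3: name (1), up (1), shakes (1) → 3 (expected 5)

No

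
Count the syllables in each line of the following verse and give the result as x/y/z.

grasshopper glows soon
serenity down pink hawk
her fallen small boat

5/7/5

Line 1: "grasshopper glows soon": 3+1+1 = 5
Line 2: "serenity down pink hawk": 4+1+1+1 = 7
Line 3: "her fallen small boat": 1+2+1+1 = 5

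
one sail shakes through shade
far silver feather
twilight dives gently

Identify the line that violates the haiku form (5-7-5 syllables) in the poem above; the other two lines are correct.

Line 1: one(1) + sail(1) + shakes(1) + through(1) + shade(1) = 5 ✓
Line 2: far(1) + silver(2) + feather(2) = 5 (expected 7)
Line 3: twilight(2) + dives(1) + gently(2) = 5 ✓

The second line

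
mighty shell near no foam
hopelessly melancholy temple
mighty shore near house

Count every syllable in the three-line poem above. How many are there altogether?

Line 1: "mighty shell near no foam": 2+1+1+1+1 = 6
Line 2: "hopelessly melancholy temple": 3+4+2 = 9
Line 3: "mighty shore near house": 2+1+1+1 = 5
Total: 6 + 9 + 5 = 20

20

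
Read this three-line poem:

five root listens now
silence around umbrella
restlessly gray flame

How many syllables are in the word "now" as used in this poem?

1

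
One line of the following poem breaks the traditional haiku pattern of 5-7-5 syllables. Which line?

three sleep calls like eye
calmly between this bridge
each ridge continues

The second line

Line 1: "three sleep calls like eye": 1+1+1+1+1 = 5 ✓
Line 2: "calmly between this bridge": 2+2+1+1 = 6 (expected 7)
Line 3: "each ridge continues": 1+1+3 = 5 ✓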